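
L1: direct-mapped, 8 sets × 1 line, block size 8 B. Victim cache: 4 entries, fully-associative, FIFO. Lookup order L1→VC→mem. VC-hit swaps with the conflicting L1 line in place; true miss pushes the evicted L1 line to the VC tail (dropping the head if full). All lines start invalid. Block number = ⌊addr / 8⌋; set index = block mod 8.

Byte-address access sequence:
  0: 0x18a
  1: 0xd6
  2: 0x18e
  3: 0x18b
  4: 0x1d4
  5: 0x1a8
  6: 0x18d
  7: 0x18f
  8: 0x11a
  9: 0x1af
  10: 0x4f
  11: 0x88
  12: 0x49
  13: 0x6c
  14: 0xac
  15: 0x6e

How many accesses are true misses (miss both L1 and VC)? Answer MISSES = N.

#0 0x18a→b49/s1 MISS; vc=[]
#1 0xd6→b26/s2 MISS; vc=[]
#2 0x18e→b49/s1 L1-HIT; vc=[]
#3 0x18b→b49/s1 L1-HIT; vc=[]
#4 0x1d4→b58/s2 MISS; vc=[26]
#5 0x1a8→b53/s5 MISS; vc=[26]
#6 0x18d→b49/s1 L1-HIT; vc=[26]
#7 0x18f→b49/s1 L1-HIT; vc=[26]
#8 0x11a→b35/s3 MISS; vc=[26]
#9 0x1af→b53/s5 L1-HIT; vc=[26]
#10 0x4f→b9/s1 MISS; vc=[26,49]
#11 0x88→b17/s1 MISS; vc=[26,49,9]
#12 0x49→b9/s1 VC-HIT; vc=[26,49,17]
#13 0x6c→b13/s5 MISS; vc=[26,49,17,53]
#14 0xac→b21/s5 MISS; vc=[49,17,53,13]
#15 0x6e→b13/s5 VC-HIT; vc=[49,17,53,21]

MISSES = 9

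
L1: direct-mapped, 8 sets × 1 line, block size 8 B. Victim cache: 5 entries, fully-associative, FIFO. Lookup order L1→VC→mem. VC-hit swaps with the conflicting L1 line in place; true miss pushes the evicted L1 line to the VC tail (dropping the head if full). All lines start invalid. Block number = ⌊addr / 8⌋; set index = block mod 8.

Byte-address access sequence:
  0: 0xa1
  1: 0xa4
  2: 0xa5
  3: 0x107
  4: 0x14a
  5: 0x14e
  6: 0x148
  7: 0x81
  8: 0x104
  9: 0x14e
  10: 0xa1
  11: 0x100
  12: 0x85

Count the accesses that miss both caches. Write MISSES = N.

MISSES = 4

0: 0xa1 (blk 20, set 4) → MISS  vc=[]
1: 0xa4 (blk 20, set 4) → L1-HIT  vc=[]
2: 0xa5 (blk 20, set 4) → L1-HIT  vc=[]
3: 0x107 (blk 32, set 0) → MISS  vc=[]
4: 0x14a (blk 41, set 1) → MISS  vc=[]
5: 0x14e (blk 41, set 1) → L1-HIT  vc=[]
6: 0x148 (blk 41, set 1) → L1-HIT  vc=[]
7: 0x81 (blk 16, set 0) → MISS  vc=[32]
8: 0x104 (blk 32, set 0) → VC-HIT  vc=[16]
9: 0x14e (blk 41, set 1) → L1-HIT  vc=[16]
10: 0xa1 (blk 20, set 4) → L1-HIT  vc=[16]
11: 0x100 (blk 32, set 0) → L1-HIT  vc=[16]
12: 0x85 (blk 16, set 0) → VC-HIT  vc=[32]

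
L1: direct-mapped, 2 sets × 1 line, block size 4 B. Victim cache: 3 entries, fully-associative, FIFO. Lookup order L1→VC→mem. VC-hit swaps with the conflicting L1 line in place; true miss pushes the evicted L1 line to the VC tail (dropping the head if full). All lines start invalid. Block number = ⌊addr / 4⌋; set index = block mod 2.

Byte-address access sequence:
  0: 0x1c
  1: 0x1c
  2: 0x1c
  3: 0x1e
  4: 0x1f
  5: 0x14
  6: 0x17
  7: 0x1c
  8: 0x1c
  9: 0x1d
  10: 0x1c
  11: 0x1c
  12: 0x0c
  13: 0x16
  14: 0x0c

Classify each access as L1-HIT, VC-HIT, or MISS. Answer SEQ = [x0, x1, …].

SEQ = [MISS, L1-HIT, L1-HIT, L1-HIT, L1-HIT, MISS, L1-HIT, VC-HIT, L1-HIT, L1-HIT, L1-HIT, L1-HIT, MISS, VC-HIT, VC-HIT]

  [0] addr=0x1c blk=7 s=1: MISS | VC []
  [1] addr=0x1c blk=7 s=1: L1-HIT | VC []
  [2] addr=0x1c blk=7 s=1: L1-HIT | VC []
  [3] addr=0x1e blk=7 s=1: L1-HIT | VC []
  [4] addr=0x1f blk=7 s=1: L1-HIT | VC []
  [5] addr=0x14 blk=5 s=1: MISS | VC [7]
  [6] addr=0x17 blk=5 s=1: L1-HIT | VC [7]
  [7] addr=0x1c blk=7 s=1: VC-HIT | VC [5]
  [8] addr=0x1c blk=7 s=1: L1-HIT | VC [5]
  [9] addr=0x1d blk=7 s=1: L1-HIT | VC [5]
  [10] addr=0x1c blk=7 s=1: L1-HIT | VC [5]
  [11] addr=0x1c blk=7 s=1: L1-HIT | VC [5]
  [12] addr=0xc blk=3 s=1: MISS | VC [5, 7]
  [13] addr=0x16 blk=5 s=1: VC-HIT | VC [3, 7]
  [14] addr=0xc blk=3 s=1: VC-HIT | VC [5, 7]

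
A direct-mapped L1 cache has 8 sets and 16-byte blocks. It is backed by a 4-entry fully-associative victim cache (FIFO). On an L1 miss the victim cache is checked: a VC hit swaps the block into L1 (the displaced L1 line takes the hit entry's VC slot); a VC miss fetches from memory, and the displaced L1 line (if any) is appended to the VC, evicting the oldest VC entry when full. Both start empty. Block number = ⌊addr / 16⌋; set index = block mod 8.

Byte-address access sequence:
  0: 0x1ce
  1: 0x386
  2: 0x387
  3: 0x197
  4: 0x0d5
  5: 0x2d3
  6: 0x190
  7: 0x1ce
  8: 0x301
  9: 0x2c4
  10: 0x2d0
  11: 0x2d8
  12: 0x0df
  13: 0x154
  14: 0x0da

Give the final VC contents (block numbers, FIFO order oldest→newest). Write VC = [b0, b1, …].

VC = [45, 56, 28, 21]

0: 0x1ce (blk 28, set 4) → MISS  vc=[]
1: 0x386 (blk 56, set 0) → MISS  vc=[]
2: 0x387 (blk 56, set 0) → L1-HIT  vc=[]
3: 0x197 (blk 25, set 1) → MISS  vc=[]
4: 0xd5 (blk 13, set 5) → MISS  vc=[]
5: 0x2d3 (blk 45, set 5) → MISS  vc=[13]
6: 0x190 (blk 25, set 1) → L1-HIT  vc=[13]
7: 0x1ce (blk 28, set 4) → L1-HIT  vc=[13]
8: 0x301 (blk 48, set 0) → MISS  vc=[13, 56]
9: 0x2c4 (blk 44, set 4) → MISS  vc=[13, 56, 28]
10: 0x2d0 (blk 45, set 5) → L1-HIT  vc=[13, 56, 28]
11: 0x2d8 (blk 45, set 5) → L1-HIT  vc=[13, 56, 28]
12: 0xdf (blk 13, set 5) → VC-HIT  vc=[45, 56, 28]
13: 0x154 (blk 21, set 5) → MISS  vc=[45, 56, 28, 13]
14: 0xda (blk 13, set 5) → VC-HIT  vc=[45, 56, 28, 21]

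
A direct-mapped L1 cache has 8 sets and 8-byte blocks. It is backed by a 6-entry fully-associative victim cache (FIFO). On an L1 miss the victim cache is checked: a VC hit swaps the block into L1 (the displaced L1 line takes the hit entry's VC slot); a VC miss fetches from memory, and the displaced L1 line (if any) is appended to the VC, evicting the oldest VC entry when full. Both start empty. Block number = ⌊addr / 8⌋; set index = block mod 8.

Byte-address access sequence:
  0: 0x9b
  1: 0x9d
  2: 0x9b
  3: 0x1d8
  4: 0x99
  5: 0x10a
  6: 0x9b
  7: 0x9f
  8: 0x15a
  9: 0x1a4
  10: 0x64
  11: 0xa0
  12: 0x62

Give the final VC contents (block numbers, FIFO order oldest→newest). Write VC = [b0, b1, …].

VC = [59, 19, 52, 20]

  [0] addr=0x9b blk=19 s=3: MISS | VC []
  [1] addr=0x9d blk=19 s=3: L1-HIT | VC []
  [2] addr=0x9b blk=19 s=3: L1-HIT | VC []
  [3] addr=0x1d8 blk=59 s=3: MISS | VC [19]
  [4] addr=0x99 blk=19 s=3: VC-HIT | VC [59]
  [5] addr=0x10a blk=33 s=1: MISS | VC [59]
  [6] addr=0x9b blk=19 s=3: L1-HIT | VC [59]
  [7] addr=0x9f blk=19 s=3: L1-HIT | VC [59]
  [8] addr=0x15a blk=43 s=3: MISS | VC [59, 19]
  [9] addr=0x1a4 blk=52 s=4: MISS | VC [59, 19]
  [10] addr=0x64 blk=12 s=4: MISS | VC [59, 19, 52]
  [11] addr=0xa0 blk=20 s=4: MISS | VC [59, 19, 52, 12]
  [12] addr=0x62 blk=12 s=4: VC-HIT | VC [59, 19, 52, 20]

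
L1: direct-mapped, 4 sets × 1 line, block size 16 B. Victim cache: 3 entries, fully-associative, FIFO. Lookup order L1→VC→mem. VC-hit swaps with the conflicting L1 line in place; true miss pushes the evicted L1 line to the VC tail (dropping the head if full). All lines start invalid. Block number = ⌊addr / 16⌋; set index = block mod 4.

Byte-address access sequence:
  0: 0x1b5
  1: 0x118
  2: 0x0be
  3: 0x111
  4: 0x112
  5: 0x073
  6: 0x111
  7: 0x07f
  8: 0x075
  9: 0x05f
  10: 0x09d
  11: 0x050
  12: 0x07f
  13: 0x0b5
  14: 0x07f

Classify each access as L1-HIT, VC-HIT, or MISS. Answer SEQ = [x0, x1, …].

SEQ = [MISS, MISS, MISS, L1-HIT, L1-HIT, MISS, L1-HIT, L1-HIT, L1-HIT, MISS, MISS, VC-HIT, L1-HIT, VC-HIT, VC-HIT]

0: 0x1b5 (blk 27, set 3) → MISS  vc=[]
1: 0x118 (blk 17, set 1) → MISS  vc=[]
2: 0xbe (blk 11, set 3) → MISS  vc=[27]
3: 0x111 (blk 17, set 1) → L1-HIT  vc=[27]
4: 0x112 (blk 17, set 1) → L1-HIT  vc=[27]
5: 0x73 (blk 7, set 3) → MISS  vc=[27, 11]
6: 0x111 (blk 17, set 1) → L1-HIT  vc=[27, 11]
7: 0x7f (blk 7, set 3) → L1-HIT  vc=[27, 11]
8: 0x75 (blk 7, set 3) → L1-HIT  vc=[27, 11]
9: 0x5f (blk 5, set 1) → MISS  vc=[27, 11, 17]
10: 0x9d (blk 9, set 1) → MISS  vc=[11, 17, 5]
11: 0x50 (blk 5, set 1) → VC-HIT  vc=[11, 17, 9]
12: 0x7f (blk 7, set 3) → L1-HIT  vc=[11, 17, 9]
13: 0xb5 (blk 11, set 3) → VC-HIT  vc=[7, 17, 9]
14: 0x7f (blk 7, set 3) → VC-HIT  vc=[11, 17, 9]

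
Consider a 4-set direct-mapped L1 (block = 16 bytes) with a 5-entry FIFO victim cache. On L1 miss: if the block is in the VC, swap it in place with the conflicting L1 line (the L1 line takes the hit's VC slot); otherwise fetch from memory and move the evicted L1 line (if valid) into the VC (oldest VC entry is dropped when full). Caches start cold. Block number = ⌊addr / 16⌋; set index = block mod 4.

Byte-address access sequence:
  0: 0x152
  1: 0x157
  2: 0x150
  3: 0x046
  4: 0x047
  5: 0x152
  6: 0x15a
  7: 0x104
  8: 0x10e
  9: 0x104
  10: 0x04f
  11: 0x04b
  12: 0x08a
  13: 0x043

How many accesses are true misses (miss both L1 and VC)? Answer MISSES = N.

#0 0x152→b21/s1 MISS; vc=[]
#1 0x157→b21/s1 L1-HIT; vc=[]
#2 0x150→b21/s1 L1-HIT; vc=[]
#3 0x46→b4/s0 MISS; vc=[]
#4 0x47→b4/s0 L1-HIT; vc=[]
#5 0x152→b21/s1 L1-HIT; vc=[]
#6 0x15a→b21/s1 L1-HIT; vc=[]
#7 0x104→b16/s0 MISS; vc=[4]
#8 0x10e→b16/s0 L1-HIT; vc=[4]
#9 0x104→b16/s0 L1-HIT; vc=[4]
#10 0x4f→b4/s0 VC-HIT; vc=[16]
#11 0x4b→b4/s0 L1-HIT; vc=[16]
#12 0x8a→b8/s0 MISS; vc=[16,4]
#13 0x43→b4/s0 VC-HIT; vc=[16,8]

MISSES = 4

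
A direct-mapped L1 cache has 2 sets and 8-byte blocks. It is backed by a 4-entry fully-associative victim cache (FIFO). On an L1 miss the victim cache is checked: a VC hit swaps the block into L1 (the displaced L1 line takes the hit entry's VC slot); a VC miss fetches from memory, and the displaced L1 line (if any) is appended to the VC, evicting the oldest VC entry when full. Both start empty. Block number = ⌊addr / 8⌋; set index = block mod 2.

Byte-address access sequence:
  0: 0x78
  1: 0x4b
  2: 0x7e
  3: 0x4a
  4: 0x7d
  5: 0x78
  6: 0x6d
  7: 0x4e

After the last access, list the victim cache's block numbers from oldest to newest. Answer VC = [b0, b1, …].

VC = [13, 15]

  [0] addr=0x78 blk=15 s=1: MISS | VC []
  [1] addr=0x4b blk=9 s=1: MISS | VC [15]
  [2] addr=0x7e blk=15 s=1: VC-HIT | VC [9]
  [3] addr=0x4a blk=9 s=1: VC-HIT | VC [15]
  [4] addr=0x7d blk=15 s=1: VC-HIT | VC [9]
  [5] addr=0x78 blk=15 s=1: L1-HIT | VC [9]
  [6] addr=0x6d blk=13 s=1: MISS | VC [9, 15]
  [7] addr=0x4e blk=9 s=1: VC-HIT | VC [13, 15]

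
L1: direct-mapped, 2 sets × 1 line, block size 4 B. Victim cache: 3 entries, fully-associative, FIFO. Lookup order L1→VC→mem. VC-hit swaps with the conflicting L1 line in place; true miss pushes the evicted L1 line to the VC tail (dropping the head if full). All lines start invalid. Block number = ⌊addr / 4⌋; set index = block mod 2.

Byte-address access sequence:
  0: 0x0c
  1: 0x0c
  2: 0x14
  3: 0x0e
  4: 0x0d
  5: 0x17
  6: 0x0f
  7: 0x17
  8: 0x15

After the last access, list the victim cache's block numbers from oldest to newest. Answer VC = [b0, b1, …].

0: 0xc (blk 3, set 1) → MISS  vc=[]
1: 0xc (blk 3, set 1) → L1-HIT  vc=[]
2: 0x14 (blk 5, set 1) → MISS  vc=[3]
3: 0xe (blk 3, set 1) → VC-HIT  vc=[5]
4: 0xd (blk 3, set 1) → L1-HIT  vc=[5]
5: 0x17 (blk 5, set 1) → VC-HIT  vc=[3]
6: 0xf (blk 3, set 1) → VC-HIT  vc=[5]
7: 0x17 (blk 5, set 1) → VC-HIT  vc=[3]
8: 0x15 (blk 5, set 1) → L1-HIT  vc=[3]

VC = [3]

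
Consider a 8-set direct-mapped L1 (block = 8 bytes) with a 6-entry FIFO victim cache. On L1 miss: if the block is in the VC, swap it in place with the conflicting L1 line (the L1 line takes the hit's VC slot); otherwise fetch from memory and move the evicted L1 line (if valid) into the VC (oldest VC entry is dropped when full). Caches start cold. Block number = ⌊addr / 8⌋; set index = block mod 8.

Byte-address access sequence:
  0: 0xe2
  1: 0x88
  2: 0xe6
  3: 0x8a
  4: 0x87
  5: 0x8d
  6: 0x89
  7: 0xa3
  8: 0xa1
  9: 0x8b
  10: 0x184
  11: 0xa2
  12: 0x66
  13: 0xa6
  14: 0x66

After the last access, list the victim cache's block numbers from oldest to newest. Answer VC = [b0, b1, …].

0: 0xe2 (blk 28, set 4) → MISS  vc=[]
1: 0x88 (blk 17, set 1) → MISS  vc=[]
2: 0xe6 (blk 28, set 4) → L1-HIT  vc=[]
3: 0x8a (blk 17, set 1) → L1-HIT  vc=[]
4: 0x87 (blk 16, set 0) → MISS  vc=[]
5: 0x8d (blk 17, set 1) → L1-HIT  vc=[]
6: 0x89 (blk 17, set 1) → L1-HIT  vc=[]
7: 0xa3 (blk 20, set 4) → MISS  vc=[28]
8: 0xa1 (blk 20, set 4) → L1-HIT  vc=[28]
9: 0x8b (blk 17, set 1) → L1-HIT  vc=[28]
10: 0x184 (blk 48, set 0) → MISS  vc=[28, 16]
11: 0xa2 (blk 20, set 4) → L1-HIT  vc=[28, 16]
12: 0x66 (blk 12, set 4) → MISS  vc=[28, 16, 20]
13: 0xa6 (blk 20, set 4) → VC-HIT  vc=[28, 16, 12]
14: 0x66 (blk 12, set 4) → VC-HIT  vc=[28, 16, 20]

VC = [28, 16, 20]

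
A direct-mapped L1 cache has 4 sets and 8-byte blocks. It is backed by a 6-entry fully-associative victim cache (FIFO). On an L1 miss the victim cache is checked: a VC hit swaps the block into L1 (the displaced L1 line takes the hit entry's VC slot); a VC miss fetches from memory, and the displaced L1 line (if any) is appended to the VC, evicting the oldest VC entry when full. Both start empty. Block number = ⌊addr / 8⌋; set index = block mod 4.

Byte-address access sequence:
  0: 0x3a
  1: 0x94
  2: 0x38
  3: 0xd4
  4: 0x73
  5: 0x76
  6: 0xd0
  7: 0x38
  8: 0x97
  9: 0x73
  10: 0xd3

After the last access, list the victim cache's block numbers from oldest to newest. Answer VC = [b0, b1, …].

VC = [14, 18]

  [0] addr=0x3a blk=7 s=3: MISS | VC []
  [1] addr=0x94 blk=18 s=2: MISS | VC []
  [2] addr=0x38 blk=7 s=3: L1-HIT | VC []
  [3] addr=0xd4 blk=26 s=2: MISS | VC [18]
  [4] addr=0x73 blk=14 s=2: MISS | VC [18, 26]
  [5] addr=0x76 blk=14 s=2: L1-HIT | VC [18, 26]
  [6] addr=0xd0 blk=26 s=2: VC-HIT | VC [18, 14]
  [7] addr=0x38 blk=7 s=3: L1-HIT | VC [18, 14]
  [8] addr=0x97 blk=18 s=2: VC-HIT | VC [26, 14]
  [9] addr=0x73 blk=14 s=2: VC-HIT | VC [26, 18]
  [10] addr=0xd3 blk=26 s=2: VC-HIT | VC [14, 18]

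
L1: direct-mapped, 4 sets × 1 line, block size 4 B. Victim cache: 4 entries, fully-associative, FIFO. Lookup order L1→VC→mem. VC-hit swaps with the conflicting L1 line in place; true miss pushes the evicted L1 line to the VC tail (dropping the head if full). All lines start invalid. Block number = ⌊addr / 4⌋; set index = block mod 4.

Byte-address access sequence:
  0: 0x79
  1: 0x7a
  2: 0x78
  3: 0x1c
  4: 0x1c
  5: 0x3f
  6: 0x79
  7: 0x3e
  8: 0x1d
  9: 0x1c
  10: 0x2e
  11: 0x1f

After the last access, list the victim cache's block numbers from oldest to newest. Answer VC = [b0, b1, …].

VC = [15, 11]

0: 0x79 (blk 30, set 2) → MISS  vc=[]
1: 0x7a (blk 30, set 2) → L1-HIT  vc=[]
2: 0x78 (blk 30, set 2) → L1-HIT  vc=[]
3: 0x1c (blk 7, set 3) → MISS  vc=[]
4: 0x1c (blk 7, set 3) → L1-HIT  vc=[]
5: 0x3f (blk 15, set 3) → MISS  vc=[7]
6: 0x79 (blk 30, set 2) → L1-HIT  vc=[7]
7: 0x3e (blk 15, set 3) → L1-HIT  vc=[7]
8: 0x1d (blk 7, set 3) → VC-HIT  vc=[15]
9: 0x1c (blk 7, set 3) → L1-HIT  vc=[15]
10: 0x2e (blk 11, set 3) → MISS  vc=[15, 7]
11: 0x1f (blk 7, set 3) → VC-HIT  vc=[15, 11]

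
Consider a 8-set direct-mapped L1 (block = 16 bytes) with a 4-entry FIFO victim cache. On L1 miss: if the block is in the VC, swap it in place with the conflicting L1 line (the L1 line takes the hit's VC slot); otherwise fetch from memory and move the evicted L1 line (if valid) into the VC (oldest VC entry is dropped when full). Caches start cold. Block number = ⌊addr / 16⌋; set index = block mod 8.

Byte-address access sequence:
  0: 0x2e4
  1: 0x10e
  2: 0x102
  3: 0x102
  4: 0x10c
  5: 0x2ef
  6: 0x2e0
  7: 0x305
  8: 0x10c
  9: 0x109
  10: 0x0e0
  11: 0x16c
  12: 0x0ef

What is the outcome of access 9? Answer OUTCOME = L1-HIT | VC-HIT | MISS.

OUTCOME = L1-HIT

0: 0x2e4 (blk 46, set 6) → MISS  vc=[]
1: 0x10e (blk 16, set 0) → MISS  vc=[]
2: 0x102 (blk 16, set 0) → L1-HIT  vc=[]
3: 0x102 (blk 16, set 0) → L1-HIT  vc=[]
4: 0x10c (blk 16, set 0) → L1-HIT  vc=[]
5: 0x2ef (blk 46, set 6) → L1-HIT  vc=[]
6: 0x2e0 (blk 46, set 6) → L1-HIT  vc=[]
7: 0x305 (blk 48, set 0) → MISS  vc=[16]
8: 0x10c (blk 16, set 0) → VC-HIT  vc=[48]
9: 0x109 (blk 16, set 0) → L1-HIT  vc=[48]
10: 0xe0 (blk 14, set 6) → MISS  vc=[48, 46]
11: 0x16c (blk 22, set 6) → MISS  vc=[48, 46, 14]
12: 0xef (blk 14, set 6) → VC-HIT  vc=[48, 46, 22]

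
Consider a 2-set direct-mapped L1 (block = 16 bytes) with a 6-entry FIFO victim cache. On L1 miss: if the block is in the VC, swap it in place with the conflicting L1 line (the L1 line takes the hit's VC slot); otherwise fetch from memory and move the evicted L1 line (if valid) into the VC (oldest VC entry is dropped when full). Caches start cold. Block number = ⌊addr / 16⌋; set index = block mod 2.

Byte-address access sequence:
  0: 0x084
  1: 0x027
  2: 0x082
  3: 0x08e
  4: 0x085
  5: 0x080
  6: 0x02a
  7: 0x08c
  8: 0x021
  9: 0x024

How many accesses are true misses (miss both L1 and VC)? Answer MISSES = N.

MISSES = 2

0: 0x84 (blk 8, set 0) → MISS  vc=[]
1: 0x27 (blk 2, set 0) → MISS  vc=[8]
2: 0x82 (blk 8, set 0) → VC-HIT  vc=[2]
3: 0x8e (blk 8, set 0) → L1-HIT  vc=[2]
4: 0x85 (blk 8, set 0) → L1-HIT  vc=[2]
5: 0x80 (blk 8, set 0) → L1-HIT  vc=[2]
6: 0x2a (blk 2, set 0) → VC-HIT  vc=[8]
7: 0x8c (blk 8, set 0) → VC-HIT  vc=[2]
8: 0x21 (blk 2, set 0) → VC-HIT  vc=[8]
9: 0x24 (blk 2, set 0) → L1-HIT  vc=[8]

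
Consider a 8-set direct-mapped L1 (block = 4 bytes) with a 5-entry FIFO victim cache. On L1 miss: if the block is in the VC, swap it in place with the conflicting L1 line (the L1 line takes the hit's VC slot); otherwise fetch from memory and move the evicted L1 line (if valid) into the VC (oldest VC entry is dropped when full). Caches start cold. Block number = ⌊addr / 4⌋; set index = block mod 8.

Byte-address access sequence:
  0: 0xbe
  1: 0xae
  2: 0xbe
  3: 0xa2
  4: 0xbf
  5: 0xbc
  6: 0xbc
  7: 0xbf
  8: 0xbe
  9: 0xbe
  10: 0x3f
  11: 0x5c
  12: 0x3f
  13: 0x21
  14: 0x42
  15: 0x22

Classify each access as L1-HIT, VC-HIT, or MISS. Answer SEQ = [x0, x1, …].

#0 0xbe→b47/s7 MISS; vc=[]
#1 0xae→b43/s3 MISS; vc=[]
#2 0xbe→b47/s7 L1-HIT; vc=[]
#3 0xa2→b40/s0 MISS; vc=[]
#4 0xbf→b47/s7 L1-HIT; vc=[]
#5 0xbc→b47/s7 L1-HIT; vc=[]
#6 0xbc→b47/s7 L1-HIT; vc=[]
#7 0xbf→b47/s7 L1-HIT; vc=[]
#8 0xbe→b47/s7 L1-HIT; vc=[]
#9 0xbe→b47/s7 L1-HIT; vc=[]
#10 0x3f→b15/s7 MISS; vc=[47]
#11 0x5c→b23/s7 MISS; vc=[47,15]
#12 0x3f→b15/s7 VC-HIT; vc=[47,23]
#13 0x21→b8/s0 MISS; vc=[47,23,40]
#14 0x42→b16/s0 MISS; vc=[47,23,40,8]
#15 0x22→b8/s0 VC-HIT; vc=[47,23,40,16]

SEQ = [MISS, MISS, L1-HIT, MISS, L1-HIT, L1-HIT, L1-HIT, L1-HIT, L1-HIT, L1-HIT, MISS, MISS, VC-HIT, MISS, MISS, VC-HIT]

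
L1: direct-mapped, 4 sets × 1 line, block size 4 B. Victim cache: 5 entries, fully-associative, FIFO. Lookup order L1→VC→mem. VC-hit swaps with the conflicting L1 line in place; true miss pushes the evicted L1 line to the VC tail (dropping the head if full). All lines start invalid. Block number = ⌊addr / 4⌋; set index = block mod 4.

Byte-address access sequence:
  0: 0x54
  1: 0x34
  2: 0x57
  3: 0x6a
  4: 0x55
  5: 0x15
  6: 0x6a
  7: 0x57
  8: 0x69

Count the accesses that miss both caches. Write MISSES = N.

MISSES = 4

0: 0x54 (blk 21, set 1) → MISS  vc=[]
1: 0x34 (blk 13, set 1) → MISS  vc=[21]
2: 0x57 (blk 21, set 1) → VC-HIT  vc=[13]
3: 0x6a (blk 26, set 2) → MISS  vc=[13]
4: 0x55 (blk 21, set 1) → L1-HIT  vc=[13]
5: 0x15 (blk 5, set 1) → MISS  vc=[13, 21]
6: 0x6a (blk 26, set 2) → L1-HIT  vc=[13, 21]
7: 0x57 (blk 21, set 1) → VC-HIT  vc=[13, 5]
8: 0x69 (blk 26, set 2) → L1-HIT  vc=[13, 5]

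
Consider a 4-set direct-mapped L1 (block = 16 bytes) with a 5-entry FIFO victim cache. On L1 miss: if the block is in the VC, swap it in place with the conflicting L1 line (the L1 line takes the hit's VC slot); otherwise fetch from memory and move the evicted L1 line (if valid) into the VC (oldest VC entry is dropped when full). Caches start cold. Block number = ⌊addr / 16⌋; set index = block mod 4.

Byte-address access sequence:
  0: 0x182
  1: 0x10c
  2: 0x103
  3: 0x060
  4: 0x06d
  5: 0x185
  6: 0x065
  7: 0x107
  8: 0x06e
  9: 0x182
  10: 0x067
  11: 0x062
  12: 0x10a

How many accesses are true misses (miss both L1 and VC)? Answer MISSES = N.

#0 0x182→b24/s0 MISS; vc=[]
#1 0x10c→b16/s0 MISS; vc=[24]
#2 0x103→b16/s0 L1-HIT; vc=[24]
#3 0x60→b6/s2 MISS; vc=[24]
#4 0x6d→b6/s2 L1-HIT; vc=[24]
#5 0x185→b24/s0 VC-HIT; vc=[16]
#6 0x65→b6/s2 L1-HIT; vc=[16]
#7 0x107→b16/s0 VC-HIT; vc=[24]
#8 0x6e→b6/s2 L1-HIT; vc=[24]
#9 0x182→b24/s0 VC-HIT; vc=[16]
#10 0x67→b6/s2 L1-HIT; vc=[16]
#11 0x62→b6/s2 L1-HIT; vc=[16]
#12 0x10a→b16/s0 VC-HIT; vc=[24]

MISSES = 3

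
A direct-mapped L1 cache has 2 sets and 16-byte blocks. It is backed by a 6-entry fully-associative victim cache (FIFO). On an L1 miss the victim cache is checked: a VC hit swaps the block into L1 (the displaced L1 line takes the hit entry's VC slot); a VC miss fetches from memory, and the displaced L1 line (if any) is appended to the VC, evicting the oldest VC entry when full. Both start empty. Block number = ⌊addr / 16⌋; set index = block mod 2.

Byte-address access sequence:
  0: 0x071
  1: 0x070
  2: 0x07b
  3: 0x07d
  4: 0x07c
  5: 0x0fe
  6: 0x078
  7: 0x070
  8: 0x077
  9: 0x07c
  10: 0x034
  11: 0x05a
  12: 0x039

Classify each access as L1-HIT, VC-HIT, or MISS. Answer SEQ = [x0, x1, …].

0: 0x71 (blk 7, set 1) → MISS  vc=[]
1: 0x70 (blk 7, set 1) → L1-HIT  vc=[]
2: 0x7b (blk 7, set 1) → L1-HIT  vc=[]
3: 0x7d (blk 7, set 1) → L1-HIT  vc=[]
4: 0x7c (blk 7, set 1) → L1-HIT  vc=[]
5: 0xfe (blk 15, set 1) → MISS  vc=[7]
6: 0x78 (blk 7, set 1) → VC-HIT  vc=[15]
7: 0x70 (blk 7, set 1) → L1-HIT  vc=[15]
8: 0x77 (blk 7, set 1) → L1-HIT  vc=[15]
9: 0x7c (blk 7, set 1) → L1-HIT  vc=[15]
10: 0x34 (blk 3, set 1) → MISS  vc=[15, 7]
11: 0x5a (blk 5, set 1) → MISS  vc=[15, 7, 3]
12: 0x39 (blk 3, set 1) → VC-HIT  vc=[15, 7, 5]

SEQ = [MISS, L1-HIT, L1-HIT, L1-HIT, L1-HIT, MISS, VC-HIT, L1-HIT, L1-HIT, L1-HIT, MISS, MISS, VC-HIT]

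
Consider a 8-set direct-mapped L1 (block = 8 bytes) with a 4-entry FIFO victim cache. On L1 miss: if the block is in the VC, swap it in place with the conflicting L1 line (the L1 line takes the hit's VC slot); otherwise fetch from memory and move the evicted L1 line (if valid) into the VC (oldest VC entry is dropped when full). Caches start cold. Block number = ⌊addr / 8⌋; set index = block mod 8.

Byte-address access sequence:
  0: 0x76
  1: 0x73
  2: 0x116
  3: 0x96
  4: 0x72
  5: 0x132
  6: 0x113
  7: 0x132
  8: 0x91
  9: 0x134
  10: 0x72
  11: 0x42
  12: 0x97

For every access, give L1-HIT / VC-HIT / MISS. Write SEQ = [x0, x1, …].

0: 0x76 (blk 14, set 6) → MISS  vc=[]
1: 0x73 (blk 14, set 6) → L1-HIT  vc=[]
2: 0x116 (blk 34, set 2) → MISS  vc=[]
3: 0x96 (blk 18, set 2) → MISS  vc=[34]
4: 0x72 (blk 14, set 6) → L1-HIT  vc=[34]
5: 0x132 (blk 38, set 6) → MISS  vc=[34, 14]
6: 0x113 (blk 34, set 2) → VC-HIT  vc=[18, 14]
7: 0x132 (blk 38, set 6) → L1-HIT  vc=[18, 14]
8: 0x91 (blk 18, set 2) → VC-HIT  vc=[34, 14]
9: 0x134 (blk 38, set 6) → L1-HIT  vc=[34, 14]
10: 0x72 (blk 14, set 6) → VC-HIT  vc=[34, 38]
11: 0x42 (blk 8, set 0) → MISS  vc=[34, 38]
12: 0x97 (blk 18, set 2) → L1-HIT  vc=[34, 38]

SEQ = [MISS, L1-HIT, MISS, MISS, L1-HIT, MISS, VC-HIT, L1-HIT, VC-HIT, L1-HIT, VC-HIT, MISS, L1-HIT]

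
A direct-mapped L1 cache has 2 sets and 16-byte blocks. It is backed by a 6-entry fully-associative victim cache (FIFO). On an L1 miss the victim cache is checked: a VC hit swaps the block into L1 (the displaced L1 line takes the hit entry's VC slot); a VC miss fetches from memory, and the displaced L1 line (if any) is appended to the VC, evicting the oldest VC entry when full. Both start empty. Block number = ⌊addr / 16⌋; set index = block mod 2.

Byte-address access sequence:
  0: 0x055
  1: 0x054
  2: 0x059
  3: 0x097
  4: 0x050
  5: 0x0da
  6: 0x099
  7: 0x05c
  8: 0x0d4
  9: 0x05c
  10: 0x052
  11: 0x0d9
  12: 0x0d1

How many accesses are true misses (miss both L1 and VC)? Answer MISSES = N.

MISSES = 3

0: 0x55 (blk 5, set 1) → MISS  vc=[]
1: 0x54 (blk 5, set 1) → L1-HIT  vc=[]
2: 0x59 (blk 5, set 1) → L1-HIT  vc=[]
3: 0x97 (blk 9, set 1) → MISS  vc=[5]
4: 0x50 (blk 5, set 1) → VC-HIT  vc=[9]
5: 0xda (blk 13, set 1) → MISS  vc=[9, 5]
6: 0x99 (blk 9, set 1) → VC-HIT  vc=[13, 5]
7: 0x5c (blk 5, set 1) → VC-HIT  vc=[13, 9]
8: 0xd4 (blk 13, set 1) → VC-HIT  vc=[5, 9]
9: 0x5c (blk 5, set 1) → VC-HIT  vc=[13, 9]
10: 0x52 (blk 5, set 1) → L1-HIT  vc=[13, 9]
11: 0xd9 (blk 13, set 1) → VC-HIT  vc=[5, 9]
12: 0xd1 (blk 13, set 1) → L1-HIT  vc=[5, 9]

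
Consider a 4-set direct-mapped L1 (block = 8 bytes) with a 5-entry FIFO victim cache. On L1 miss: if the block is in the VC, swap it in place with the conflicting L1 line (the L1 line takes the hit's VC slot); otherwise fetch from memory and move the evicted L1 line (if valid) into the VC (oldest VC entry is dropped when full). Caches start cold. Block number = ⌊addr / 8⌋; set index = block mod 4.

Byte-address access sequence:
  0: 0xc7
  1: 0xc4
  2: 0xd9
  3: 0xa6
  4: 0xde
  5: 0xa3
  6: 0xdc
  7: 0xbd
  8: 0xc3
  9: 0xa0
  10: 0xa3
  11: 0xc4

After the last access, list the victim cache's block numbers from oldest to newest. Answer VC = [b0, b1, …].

#0 0xc7→b24/s0 MISS; vc=[]
#1 0xc4→b24/s0 L1-HIT; vc=[]
#2 0xd9→b27/s3 MISS; vc=[]
#3 0xa6→b20/s0 MISS; vc=[24]
#4 0xde→b27/s3 L1-HIT; vc=[24]
#5 0xa3→b20/s0 L1-HIT; vc=[24]
#6 0xdc→b27/s3 L1-HIT; vc=[24]
#7 0xbd→b23/s3 MISS; vc=[24,27]
#8 0xc3→b24/s0 VC-HIT; vc=[20,27]
#9 0xa0→b20/s0 VC-HIT; vc=[24,27]
#10 0xa3→b20/s0 L1-HIT; vc=[24,27]
#11 0xc4→b24/s0 VC-HIT; vc=[20,27]

VC = [20, 27]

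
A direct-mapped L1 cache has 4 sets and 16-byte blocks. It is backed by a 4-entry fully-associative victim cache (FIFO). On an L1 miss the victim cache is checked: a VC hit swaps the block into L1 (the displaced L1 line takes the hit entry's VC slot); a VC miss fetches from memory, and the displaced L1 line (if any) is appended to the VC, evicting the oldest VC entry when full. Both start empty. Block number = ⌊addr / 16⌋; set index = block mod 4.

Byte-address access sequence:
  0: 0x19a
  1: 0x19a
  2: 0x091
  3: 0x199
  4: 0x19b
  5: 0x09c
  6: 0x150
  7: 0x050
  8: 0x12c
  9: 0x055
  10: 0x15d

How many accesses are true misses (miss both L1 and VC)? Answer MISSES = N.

  [0] addr=0x19a blk=25 s=1: MISS | VC []
  [1] addr=0x19a blk=25 s=1: L1-HIT | VC []
  [2] addr=0x91 blk=9 s=1: MISS | VC [25]
  [3] addr=0x199 blk=25 s=1: VC-HIT | VC [9]
  [4] addr=0x19b blk=25 s=1: L1-HIT | VC [9]
  [5] addr=0x9c blk=9 s=1: VC-HIT | VC [25]
  [6] addr=0x150 blk=21 s=1: MISS | VC [25, 9]
  [7] addr=0x50 blk=5 s=1: MISS | VC [25, 9, 21]
  [8] addr=0x12c blk=18 s=2: MISS | VC [25, 9, 21]
  [9] addr=0x55 blk=5 s=1: L1-HIT | VC [25, 9, 21]
  [10] addr=0x15d blk=21 s=1: VC-HIT | VC [25, 9, 5]

MISSES = 5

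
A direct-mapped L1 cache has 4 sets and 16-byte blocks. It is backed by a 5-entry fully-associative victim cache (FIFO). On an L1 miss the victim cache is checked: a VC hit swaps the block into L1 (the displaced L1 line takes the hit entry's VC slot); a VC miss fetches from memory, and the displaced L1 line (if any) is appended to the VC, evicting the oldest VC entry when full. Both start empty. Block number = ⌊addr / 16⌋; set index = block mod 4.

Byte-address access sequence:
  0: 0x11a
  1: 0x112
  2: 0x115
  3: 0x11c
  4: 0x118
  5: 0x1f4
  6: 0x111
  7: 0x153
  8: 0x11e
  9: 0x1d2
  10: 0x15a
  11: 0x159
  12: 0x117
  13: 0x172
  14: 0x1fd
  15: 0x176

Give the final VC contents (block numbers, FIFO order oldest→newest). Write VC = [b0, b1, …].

VC = [29, 21, 31]

#0 0x11a→b17/s1 MISS; vc=[]
#1 0x112→b17/s1 L1-HIT; vc=[]
#2 0x115→b17/s1 L1-HIT; vc=[]
#3 0x11c→b17/s1 L1-HIT; vc=[]
#4 0x118→b17/s1 L1-HIT; vc=[]
#5 0x1f4→b31/s3 MISS; vc=[]
#6 0x111→b17/s1 L1-HIT; vc=[]
#7 0x153→b21/s1 MISS; vc=[17]
#8 0x11e→b17/s1 VC-HIT; vc=[21]
#9 0x1d2→b29/s1 MISS; vc=[21,17]
#10 0x15a→b21/s1 VC-HIT; vc=[29,17]
#11 0x159→b21/s1 L1-HIT; vc=[29,17]
#12 0x117→b17/s1 VC-HIT; vc=[29,21]
#13 0x172→b23/s3 MISS; vc=[29,21,31]
#14 0x1fd→b31/s3 VC-HIT; vc=[29,21,23]
#15 0x176→b23/s3 VC-HIT; vc=[29,21,31]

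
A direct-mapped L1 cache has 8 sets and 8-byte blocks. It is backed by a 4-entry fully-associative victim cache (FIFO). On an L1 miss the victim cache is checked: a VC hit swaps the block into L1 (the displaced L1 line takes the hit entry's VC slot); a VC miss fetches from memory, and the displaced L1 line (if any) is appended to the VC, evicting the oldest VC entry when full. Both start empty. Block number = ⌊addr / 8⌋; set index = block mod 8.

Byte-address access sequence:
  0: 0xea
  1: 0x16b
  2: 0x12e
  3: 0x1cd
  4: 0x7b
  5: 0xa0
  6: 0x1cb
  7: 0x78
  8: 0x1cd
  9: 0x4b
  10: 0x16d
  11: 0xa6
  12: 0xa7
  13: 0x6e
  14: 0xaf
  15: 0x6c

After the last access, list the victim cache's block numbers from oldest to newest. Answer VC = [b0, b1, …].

  [0] addr=0xea blk=29 s=5: MISS | VC []
  [1] addr=0x16b blk=45 s=5: MISS | VC [29]
  [2] addr=0x12e blk=37 s=5: MISS | VC [29, 45]
  [3] addr=0x1cd blk=57 s=1: MISS | VC [29, 45]
  [4] addr=0x7b blk=15 s=7: MISS | VC [29, 45]
  [5] addr=0xa0 blk=20 s=4: MISS | VC [29, 45]
  [6] addr=0x1cb blk=57 s=1: L1-HIT | VC [29, 45]
  [7] addr=0x78 blk=15 s=7: L1-HIT | VC [29, 45]
  [8] addr=0x1cd blk=57 s=1: L1-HIT | VC [29, 45]
  [9] addr=0x4b blk=9 s=1: MISS | VC [29, 45, 57]
  [10] addr=0x16d blk=45 s=5: VC-HIT | VC [29, 37, 57]
  [11] addr=0xa6 blk=20 s=4: L1-HIT | VC [29, 37, 57]
  [12] addr=0xa7 blk=20 s=4: L1-HIT | VC [29, 37, 57]
  [13] addr=0x6e blk=13 s=5: MISS | VC [29, 37, 57, 45]
  [14] addr=0xaf blk=21 s=5: MISS | VC [37, 57, 45, 13]
  [15] addr=0x6c blk=13 s=5: VC-HIT | VC [37, 57, 45, 21]

VC = [37, 57, 45, 21]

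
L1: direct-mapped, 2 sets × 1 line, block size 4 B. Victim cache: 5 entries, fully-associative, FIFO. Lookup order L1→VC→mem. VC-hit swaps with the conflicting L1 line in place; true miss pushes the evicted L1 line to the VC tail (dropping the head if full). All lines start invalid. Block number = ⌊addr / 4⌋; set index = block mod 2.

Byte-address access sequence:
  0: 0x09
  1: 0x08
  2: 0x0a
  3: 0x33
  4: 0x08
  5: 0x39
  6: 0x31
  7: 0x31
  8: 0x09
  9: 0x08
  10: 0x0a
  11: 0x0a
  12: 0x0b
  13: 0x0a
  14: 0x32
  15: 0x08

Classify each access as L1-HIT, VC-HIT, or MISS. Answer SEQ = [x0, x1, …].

#0 0x9→b2/s0 MISS; vc=[]
#1 0x8→b2/s0 L1-HIT; vc=[]
#2 0xa→b2/s0 L1-HIT; vc=[]
#3 0x33→b12/s0 MISS; vc=[2]
#4 0x8→b2/s0 VC-HIT; vc=[12]
#5 0x39→b14/s0 MISS; vc=[12,2]
#6 0x31→b12/s0 VC-HIT; vc=[14,2]
#7 0x31→b12/s0 L1-HIT; vc=[14,2]
#8 0x9→b2/s0 VC-HIT; vc=[14,12]
#9 0x8→b2/s0 L1-HIT; vc=[14,12]
#10 0xa→b2/s0 L1-HIT; vc=[14,12]
#11 0xa→b2/s0 L1-HIT; vc=[14,12]
#12 0xb→b2/s0 L1-HIT; vc=[14,12]
#13 0xa→b2/s0 L1-HIT; vc=[14,12]
#14 0x32→b12/s0 VC-HIT; vc=[14,2]
#15 0x8→b2/s0 VC-HIT; vc=[14,12]

SEQ = [MISS, L1-HIT, L1-HIT, MISS, VC-HIT, MISS, VC-HIT, L1-HIT, VC-HIT, L1-HIT, L1-HIT, L1-HIT, L1-HIT, L1-HIT, VC-HIT, VC-HIT]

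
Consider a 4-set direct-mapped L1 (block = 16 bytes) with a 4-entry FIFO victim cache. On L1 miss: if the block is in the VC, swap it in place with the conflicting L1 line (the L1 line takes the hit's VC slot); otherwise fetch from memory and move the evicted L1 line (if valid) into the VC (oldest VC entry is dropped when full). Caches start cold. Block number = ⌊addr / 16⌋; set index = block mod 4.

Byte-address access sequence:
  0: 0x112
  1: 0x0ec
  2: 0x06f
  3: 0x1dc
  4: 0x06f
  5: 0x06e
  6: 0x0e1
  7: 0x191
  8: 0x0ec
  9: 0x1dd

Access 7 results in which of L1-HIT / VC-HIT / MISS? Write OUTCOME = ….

OUTCOME = MISS

#0 0x112→b17/s1 MISS; vc=[]
#1 0xec→b14/s2 MISS; vc=[]
#2 0x6f→b6/s2 MISS; vc=[14]
#3 0x1dc→b29/s1 MISS; vc=[14,17]
#4 0x6f→b6/s2 L1-HIT; vc=[14,17]
#5 0x6e→b6/s2 L1-HIT; vc=[14,17]
#6 0xe1→b14/s2 VC-HIT; vc=[6,17]
#7 0x191→b25/s1 MISS; vc=[6,17,29]
#8 0xec→b14/s2 L1-HIT; vc=[6,17,29]
#9 0x1dd→b29/s1 VC-HIT; vc=[6,17,25]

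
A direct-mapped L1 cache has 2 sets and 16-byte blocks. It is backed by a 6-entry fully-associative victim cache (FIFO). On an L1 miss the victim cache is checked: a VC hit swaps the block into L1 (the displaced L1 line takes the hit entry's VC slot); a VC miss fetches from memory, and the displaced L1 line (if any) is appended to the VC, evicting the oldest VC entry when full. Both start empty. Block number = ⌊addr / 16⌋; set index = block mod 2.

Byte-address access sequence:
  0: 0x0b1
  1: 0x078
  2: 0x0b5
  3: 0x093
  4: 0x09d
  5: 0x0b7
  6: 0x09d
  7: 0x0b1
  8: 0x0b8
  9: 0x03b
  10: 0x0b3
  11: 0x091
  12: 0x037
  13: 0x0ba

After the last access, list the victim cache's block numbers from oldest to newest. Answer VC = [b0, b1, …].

VC = [7, 3, 9]

  [0] addr=0xb1 blk=11 s=1: MISS | VC []
  [1] addr=0x78 blk=7 s=1: MISS | VC [11]
  [2] addr=0xb5 blk=11 s=1: VC-HIT | VC [7]
  [3] addr=0x93 blk=9 s=1: MISS | VC [7, 11]
  [4] addr=0x9d blk=9 s=1: L1-HIT | VC [7, 11]
  [5] addr=0xb7 blk=11 s=1: VC-HIT | VC [7, 9]
  [6] addr=0x9d blk=9 s=1: VC-HIT | VC [7, 11]
  [7] addr=0xb1 blk=11 s=1: VC-HIT | VC [7, 9]
  [8] addr=0xb8 blk=11 s=1: L1-HIT | VC [7, 9]
  [9] addr=0x3b blk=3 s=1: MISS | VC [7, 9, 11]
  [10] addr=0xb3 blk=11 s=1: VC-HIT | VC [7, 9, 3]
  [11] addr=0x91 blk=9 s=1: VC-HIT | VC [7, 11, 3]
  [12] addr=0x37 blk=3 s=1: VC-HIT | VC [7, 11, 9]
  [13] addr=0xba blk=11 s=1: VC-HIT | VC [7, 3, 9]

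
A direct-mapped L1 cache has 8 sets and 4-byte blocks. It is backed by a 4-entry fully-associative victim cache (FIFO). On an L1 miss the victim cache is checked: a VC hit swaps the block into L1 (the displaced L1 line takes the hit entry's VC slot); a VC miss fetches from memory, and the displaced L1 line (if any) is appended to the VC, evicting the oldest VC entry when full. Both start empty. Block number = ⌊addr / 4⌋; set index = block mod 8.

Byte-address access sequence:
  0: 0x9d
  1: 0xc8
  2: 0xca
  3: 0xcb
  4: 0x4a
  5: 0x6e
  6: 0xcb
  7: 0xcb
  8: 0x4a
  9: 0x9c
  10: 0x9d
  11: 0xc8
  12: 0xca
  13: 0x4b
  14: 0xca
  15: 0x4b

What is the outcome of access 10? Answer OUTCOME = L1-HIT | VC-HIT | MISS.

0: 0x9d (blk 39, set 7) → MISS  vc=[]
1: 0xc8 (blk 50, set 2) → MISS  vc=[]
2: 0xca (blk 50, set 2) → L1-HIT  vc=[]
3: 0xcb (blk 50, set 2) → L1-HIT  vc=[]
4: 0x4a (blk 18, set 2) → MISS  vc=[50]
5: 0x6e (blk 27, set 3) → MISS  vc=[50]
6: 0xcb (blk 50, set 2) → VC-HIT  vc=[18]
7: 0xcb (blk 50, set 2) → L1-HIT  vc=[18]
8: 0x4a (blk 18, set 2) → VC-HIT  vc=[50]
9: 0x9c (blk 39, set 7) → L1-HIT  vc=[50]
10: 0x9d (blk 39, set 7) → L1-HIT  vc=[50]
11: 0xc8 (blk 50, set 2) → VC-HIT  vc=[18]
12: 0xca (blk 50, set 2) → L1-HIT  vc=[18]
13: 0x4b (blk 18, set 2) → VC-HIT  vc=[50]
14: 0xca (blk 50, set 2) → VC-HIT  vc=[18]
15: 0x4b (blk 18, set 2) → VC-HIT  vc=[50]

OUTCOME = L1-HIT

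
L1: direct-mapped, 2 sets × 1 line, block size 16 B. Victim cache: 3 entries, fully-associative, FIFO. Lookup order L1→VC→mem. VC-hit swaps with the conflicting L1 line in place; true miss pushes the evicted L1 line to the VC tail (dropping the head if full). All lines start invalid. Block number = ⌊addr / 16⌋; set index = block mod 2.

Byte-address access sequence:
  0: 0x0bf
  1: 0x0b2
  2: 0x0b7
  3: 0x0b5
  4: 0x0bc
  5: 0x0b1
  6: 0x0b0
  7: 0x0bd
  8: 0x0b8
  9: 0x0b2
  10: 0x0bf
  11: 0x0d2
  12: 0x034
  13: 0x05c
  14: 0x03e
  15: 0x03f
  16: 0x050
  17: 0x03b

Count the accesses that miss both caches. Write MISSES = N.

MISSES = 4

  [0] addr=0xbf blk=11 s=1: MISS | VC []
  [1] addr=0xb2 blk=11 s=1: L1-HIT | VC []
  [2] addr=0xb7 blk=11 s=1: L1-HIT | VC []
  [3] addr=0xb5 blk=11 s=1: L1-HIT | VC []
  [4] addr=0xbc blk=11 s=1: L1-HIT | VC []
  [5] addr=0xb1 blk=11 s=1: L1-HIT | VC []
  [6] addr=0xb0 blk=11 s=1: L1-HIT | VC []
  [7] addr=0xbd blk=11 s=1: L1-HIT | VC []
  [8] addr=0xb8 blk=11 s=1: L1-HIT | VC []
  [9] addr=0xb2 blk=11 s=1: L1-HIT | VC []
  [10] addr=0xbf blk=11 s=1: L1-HIT | VC []
  [11] addr=0xd2 blk=13 s=1: MISS | VC [11]
  [12] addr=0x34 blk=3 s=1: MISS | VC [11, 13]
  [13] addr=0x5c blk=5 s=1: MISS | VC [11, 13, 3]
  [14] addr=0x3e blk=3 s=1: VC-HIT | VC [11, 13, 5]
  [15] addr=0x3f blk=3 s=1: L1-HIT | VC [11, 13, 5]
  [16] addr=0x50 blk=5 s=1: VC-HIT | VC [11, 13, 3]
  [17] addr=0x3b blk=3 s=1: VC-HIT | VC [11, 13, 5]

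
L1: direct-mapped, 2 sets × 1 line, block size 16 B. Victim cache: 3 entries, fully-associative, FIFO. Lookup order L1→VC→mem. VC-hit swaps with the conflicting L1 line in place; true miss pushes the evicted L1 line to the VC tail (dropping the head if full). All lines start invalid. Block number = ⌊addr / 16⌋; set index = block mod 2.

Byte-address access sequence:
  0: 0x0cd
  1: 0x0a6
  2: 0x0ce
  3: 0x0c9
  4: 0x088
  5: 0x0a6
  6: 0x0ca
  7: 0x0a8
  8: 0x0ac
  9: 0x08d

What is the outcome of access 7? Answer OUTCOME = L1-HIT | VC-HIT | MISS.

#0 0xcd→b12/s0 MISS; vc=[]
#1 0xa6→b10/s0 MISS; vc=[12]
#2 0xce→b12/s0 VC-HIT; vc=[10]
#3 0xc9→b12/s0 L1-HIT; vc=[10]
#4 0x88→b8/s0 MISS; vc=[10,12]
#5 0xa6→b10/s0 VC-HIT; vc=[8,12]
#6 0xca→b12/s0 VC-HIT; vc=[8,10]
#7 0xa8→b10/s0 VC-HIT; vc=[8,12]
#8 0xac→b10/s0 L1-HIT; vc=[8,12]
#9 0x8d→b8/s0 VC-HIT; vc=[10,12]

OUTCOME = VC-HIT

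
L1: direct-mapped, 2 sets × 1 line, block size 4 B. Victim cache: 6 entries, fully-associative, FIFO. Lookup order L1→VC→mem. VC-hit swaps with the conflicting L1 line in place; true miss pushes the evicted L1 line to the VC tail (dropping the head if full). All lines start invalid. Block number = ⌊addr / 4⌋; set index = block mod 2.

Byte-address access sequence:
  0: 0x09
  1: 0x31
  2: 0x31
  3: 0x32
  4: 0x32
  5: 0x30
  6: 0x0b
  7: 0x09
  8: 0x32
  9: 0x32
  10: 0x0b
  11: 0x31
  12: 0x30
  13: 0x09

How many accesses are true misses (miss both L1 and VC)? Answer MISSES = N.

#0 0x9→b2/s0 MISS; vc=[]
#1 0x31→b12/s0 MISS; vc=[2]
#2 0x31→b12/s0 L1-HIT; vc=[2]
#3 0x32→b12/s0 L1-HIT; vc=[2]
#4 0x32→b12/s0 L1-HIT; vc=[2]
#5 0x30→b12/s0 L1-HIT; vc=[2]
#6 0xb→b2/s0 VC-HIT; vc=[12]
#7 0x9→b2/s0 L1-HIT; vc=[12]
#8 0x32→b12/s0 VC-HIT; vc=[2]
#9 0x32→b12/s0 L1-HIT; vc=[2]
#10 0xb→b2/s0 VC-HIT; vc=[12]
#11 0x31→b12/s0 VC-HIT; vc=[2]
#12 0x30→b12/s0 L1-HIT; vc=[2]
#13 0x9→b2/s0 VC-HIT; vc=[12]

MISSES = 2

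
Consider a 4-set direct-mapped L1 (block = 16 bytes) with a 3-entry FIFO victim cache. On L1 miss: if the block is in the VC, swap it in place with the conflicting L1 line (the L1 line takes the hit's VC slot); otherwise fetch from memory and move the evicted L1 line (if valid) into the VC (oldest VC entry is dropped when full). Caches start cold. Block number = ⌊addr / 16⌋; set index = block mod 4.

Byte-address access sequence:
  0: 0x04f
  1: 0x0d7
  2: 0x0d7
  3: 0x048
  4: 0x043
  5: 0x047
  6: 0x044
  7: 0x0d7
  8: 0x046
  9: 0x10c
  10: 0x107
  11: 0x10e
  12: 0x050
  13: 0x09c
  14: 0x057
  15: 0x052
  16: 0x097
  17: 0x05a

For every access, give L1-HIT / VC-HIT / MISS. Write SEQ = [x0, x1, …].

SEQ = [MISS, MISS, L1-HIT, L1-HIT, L1-HIT, L1-HIT, L1-HIT, L1-HIT, L1-HIT, MISS, L1-HIT, L1-HIT, MISS, MISS, VC-HIT, L1-HIT, VC-HIT, VC-HIT]

#0 0x4f→b4/s0 MISS; vc=[]
#1 0xd7→b13/s1 MISS; vc=[]
#2 0xd7→b13/s1 L1-HIT; vc=[]
#3 0x48→b4/s0 L1-HIT; vc=[]
#4 0x43→b4/s0 L1-HIT; vc=[]
#5 0x47→b4/s0 L1-HIT; vc=[]
#6 0x44→b4/s0 L1-HIT; vc=[]
#7 0xd7→b13/s1 L1-HIT; vc=[]
#8 0x46→b4/s0 L1-HIT; vc=[]
#9 0x10c→b16/s0 MISS; vc=[4]
#10 0x107→b16/s0 L1-HIT; vc=[4]
#11 0x10e→b16/s0 L1-HIT; vc=[4]
#12 0x50→b5/s1 MISS; vc=[4,13]
#13 0x9c→b9/s1 MISS; vc=[4,13,5]
#14 0x57→b5/s1 VC-HIT; vc=[4,13,9]
#15 0x52→b5/s1 L1-HIT; vc=[4,13,9]
#16 0x97→b9/s1 VC-HIT; vc=[4,13,5]
#17 0x5a→b5/s1 VC-HIT; vc=[4,13,9]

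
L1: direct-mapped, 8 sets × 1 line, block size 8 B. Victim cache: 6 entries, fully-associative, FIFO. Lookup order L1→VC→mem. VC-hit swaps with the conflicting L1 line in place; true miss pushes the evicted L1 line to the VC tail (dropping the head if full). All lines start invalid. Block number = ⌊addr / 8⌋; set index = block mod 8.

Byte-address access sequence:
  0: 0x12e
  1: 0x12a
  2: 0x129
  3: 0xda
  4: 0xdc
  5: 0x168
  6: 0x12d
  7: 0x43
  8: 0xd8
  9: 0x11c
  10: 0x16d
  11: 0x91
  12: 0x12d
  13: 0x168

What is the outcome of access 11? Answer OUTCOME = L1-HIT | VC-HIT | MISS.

OUTCOME = MISS

0: 0x12e (blk 37, set 5) → MISS  vc=[]
1: 0x12a (blk 37, set 5) → L1-HIT  vc=[]
2: 0x129 (blk 37, set 5) → L1-HIT  vc=[]
3: 0xda (blk 27, set 3) → MISS  vc=[]
4: 0xdc (blk 27, set 3) → L1-HIT  vc=[]
5: 0x168 (blk 45, set 5) → MISS  vc=[37]
6: 0x12d (blk 37, set 5) → VC-HIT  vc=[45]
7: 0x43 (blk 8, set 0) → MISS  vc=[45]
8: 0xd8 (blk 27, set 3) → L1-HIT  vc=[45]
9: 0x11c (blk 35, set 3) → MISS  vc=[45, 27]
10: 0x16d (blk 45, set 5) → VC-HIT  vc=[37, 27]
11: 0x91 (blk 18, set 2) → MISS  vc=[37, 27]
12: 0x12d (blk 37, set 5) → VC-HIT  vc=[45, 27]
13: 0x168 (blk 45, set 5) → VC-HIT  vc=[37, 27]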